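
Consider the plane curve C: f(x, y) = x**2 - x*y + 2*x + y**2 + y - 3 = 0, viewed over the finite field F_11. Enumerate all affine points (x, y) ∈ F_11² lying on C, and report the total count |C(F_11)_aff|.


Affine F_11-points: {(1, 0), (2, 3), (2, 9), (3, 1), (5, 6), (5, 9), (7, 1), (7, 5), (8, 0), (8, 7), (10, 3), (10, 6)}; count = 12.

For each of the 121 pairs (x, y) ∈ F_11², evaluate f(x, y) mod 11. Record the zeros.
  x = 0: [0↦8, 1↦10, 2↦3, 3↦9, 4↦6, 5↦5, 6↦6, 7↦9, 8↦3, 9↦10, 10↦8]  zeros at y ∈ ∅
  x = 1: [0↦0, 1↦1, 2↦4, 3↦9, 4↦5, 5↦3, 6↦3, 7↦5, 8↦9, 9↦4, 10↦1]  zeros at y ∈ {0}
  x = 2: [0↦5, 1↦5, 2↦7, 3↦0, 4↦6, 5↦3, 6↦2, 7↦3, 8↦6, 9↦0, 10↦7]  zeros at y ∈ {3, 9}
  x = 3: [0↦1, 1↦0, 2↦1, 3↦4, 4↦9, 5↦5, 6↦3, 7↦3, 8↦5, 9↦9, 10↦4]  zeros at y ∈ {1}
  x = 4: [0↦10, 1↦8, 2↦8, 3↦10, 4↦3, 5↦9, 6↦6, 7↦5, 8↦6, 9↦9, 10↦3]  zeros at y ∈ ∅
  x = 5: [0↦10, 1↦7, 2↦6, 3↦7, 4↦10, 5↦4, 6↦0, 7↦9, 8↦9, 9↦0, 10↦4]  zeros at y ∈ {6, 9}
  x = 6: [0↦1, 1↦8, 2↦6, 3↦6, 4↦8, 5↦1, 6↦7, 7↦4, 8↦3, 9↦4, 10↦7]  zeros at y ∈ ∅
  x = 7: [0↦5, 1↦0, 2↦8, 3↦7, 4↦8, 5↦0, 6↦5, 7↦1, 8↦10, 9↦10, 10↦1]  zeros at y ∈ {1, 5}
  x = 8: [0↦0, 1↦5, 2↦1, 3↦10, 4↦10, 5↦1, 6↦5, 7↦0, 8↦8, 9↦7, 10↦8]  zeros at y ∈ {0, 7}
  x = 9: [0↦8, 1↦1, 2↦7, 3↦4, 4↦3, 5↦4, 6↦7, 7↦1, 8↦8, 9↦6, 10↦6]  zeros at y ∈ ∅
  x = 10: [0↦7, 1↦10, 2↦4, 3↦0, 4↦9, 5↦9, 6↦0, 7↦4, 8↦10, 9↦7, 10↦6]  zeros at y ∈ {3, 6}
Collecting zeros: affine points = {(1, 0), (2, 3), (2, 9), (3, 1), (5, 6), (5, 9), (7, 1), (7, 5), (8, 0), (8, 7), (10, 3), (10, 6)}.
Total count |C(F_11)_aff| = 12.


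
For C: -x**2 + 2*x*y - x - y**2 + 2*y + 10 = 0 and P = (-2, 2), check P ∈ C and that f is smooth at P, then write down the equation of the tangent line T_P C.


Tangent line at P: 7*x - 6*y + 26 = 0.

Step 1: f(-2, 2) = 0, so P lies on C.
Step 2: partial derivatives
  f_x(x, y) = -2*x + 2*y - 1, f_y(x, y) = 2*x - 2*y + 2.
  f_x(P) = 7, f_y(P) = -6 (gradient nonzero, so P is smooth).
Step 3: tangent line at P: 7·(x − -2) + -6·(y − 2) = 0.
Expanding: 7*x - 6*y + 26 = 0.


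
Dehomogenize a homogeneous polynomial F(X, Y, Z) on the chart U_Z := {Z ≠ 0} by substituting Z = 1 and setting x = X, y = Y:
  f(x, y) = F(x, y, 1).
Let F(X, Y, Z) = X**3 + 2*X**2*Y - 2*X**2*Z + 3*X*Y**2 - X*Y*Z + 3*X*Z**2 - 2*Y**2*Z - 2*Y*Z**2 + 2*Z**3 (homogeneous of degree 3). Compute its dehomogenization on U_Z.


f(x, y) = x**3 + 2*x**2*y - 2*x**2 + 3*x*y**2 - x*y + 3*x - 2*y**2 - 2*y + 2

On U_Z we set Z = 1. Each monomial c·X^i·Y^j·Z^k in F becomes c·x^i·y^j·1^k = c·x^i·y^j.
Substituting Z = 1: F(X, Y, 1) = x**3 + 2*x**2*y - 2*x**2 + 3*x*y**2 - x*y + 3*x - 2*y**2 - 2*y + 2.
Note: deg(f) ≤ deg(F) = 3; strict inequality happens when F is divisible by Z (lost terms).


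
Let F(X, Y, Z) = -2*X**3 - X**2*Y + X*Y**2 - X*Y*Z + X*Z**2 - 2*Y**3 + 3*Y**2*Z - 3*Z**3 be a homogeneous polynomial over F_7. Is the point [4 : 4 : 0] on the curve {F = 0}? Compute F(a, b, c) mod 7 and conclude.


F(4,4,0) ≡ 3 (mod 7); P is NOT on the curve.

Evaluate F(4, 4, 0) term-by-term (mod 7).
  -2*X**3 ↦ -2·64·1·1 = -128
  -X**2*Y ↦ -1·16·4·1 = -64
  X*Y**2 ↦ 1·4·16·1 = 64
  -X*Y*Z ↦ -1·4·4·0 = 0
  X*Z**2 ↦ 1·4·1·0 = 0
  -2*Y**3 ↦ -2·1·64·1 = -128
  3*Y**2*Z ↦ 3·1·16·0 = 0
  -3*Z**3 ↦ -3·1·1·0 = 0
Sum: F(4, 4, 0) = (-128) + (-64) + (64) + (0) + (0) + (-128) + (0) + (0) = -256.
Reducing mod 7: -256 ≡ 3 (mod 7).
Since F(a, b, c) ≡ 3 ≠ 0 (mod 7), P does NOT lie on the curve.


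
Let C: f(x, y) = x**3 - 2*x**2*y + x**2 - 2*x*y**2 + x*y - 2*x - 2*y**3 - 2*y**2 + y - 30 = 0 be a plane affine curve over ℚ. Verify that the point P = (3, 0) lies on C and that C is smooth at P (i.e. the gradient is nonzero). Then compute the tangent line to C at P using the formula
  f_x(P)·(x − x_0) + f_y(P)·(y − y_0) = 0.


Tangent line at P: 31*x - 14*y - 93 = 0.

Step 1: f(3, 0) = 0, so P lies on C.
Step 2: partial derivatives
  f_x(x, y) = 3*x**2 - 4*x*y + 2*x - 2*y**2 + y - 2, f_y(x, y) = -2*x**2 - 4*x*y + x - 6*y**2 - 4*y + 1.
  f_x(P) = 31, f_y(P) = -14 (gradient nonzero, so P is smooth).
Step 3: tangent line at P: 31·(x − 3) + -14·(y − 0) = 0.
Expanding: 31*x - 14*y - 93 = 0.


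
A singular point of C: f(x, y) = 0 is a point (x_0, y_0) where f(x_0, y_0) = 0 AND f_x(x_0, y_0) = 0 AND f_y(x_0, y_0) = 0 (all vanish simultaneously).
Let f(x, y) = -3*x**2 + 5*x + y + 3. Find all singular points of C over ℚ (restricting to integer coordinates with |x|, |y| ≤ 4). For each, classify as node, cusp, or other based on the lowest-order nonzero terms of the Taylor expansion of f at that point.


No singular points in the scanned grid; C is smooth there.

Compute partial derivatives:
  f_x = 5 - 6*x.
  f_y = 1.
f_y = 1 is a nonzero constant, so f_y never vanishes: no point (x, y) can satisfy f = f_x = f_y = 0. In particular no (x, y) ∈ {−4, ..., 4}² is singular; the curve is smooth.


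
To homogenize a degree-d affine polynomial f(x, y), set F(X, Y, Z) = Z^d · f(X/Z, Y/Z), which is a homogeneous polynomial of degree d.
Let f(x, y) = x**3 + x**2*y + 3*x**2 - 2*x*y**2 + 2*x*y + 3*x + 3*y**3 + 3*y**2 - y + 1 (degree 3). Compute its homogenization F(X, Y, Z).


F(X, Y, Z) = X**3 + X**2*Y + 3*X**2*Z - 2*X*Y**2 + 2*X*Y*Z + 3*X*Z**2 + 3*Y**3 + 3*Y**2*Z - Y*Z**2 + Z**3

deg(f) = 3.
Substitute x = X/Z, y = Y/Z into f, then multiply by Z^3.
  monomial 1·x^3·y^0 ↦ 1·X^3·Y^0·Z^0.
  monomial 1·x^2·y^1 ↦ 1·X^2·Y^1·Z^0.
  monomial 3·x^2·y^0 ↦ 3·X^2·Y^0·Z^1.
  monomial -2·x^1·y^2 ↦ -2·X^1·Y^2·Z^0.
  monomial 2·x^1·y^1 ↦ 2·X^1·Y^1·Z^1.
  monomial 3·x^1·y^0 ↦ 3·X^1·Y^0·Z^2.
  monomial 3·x^0·y^3 ↦ 3·X^0·Y^3·Z^0.
  monomial 3·x^0·y^2 ↦ 3·X^0·Y^2·Z^1.
  monomial -1·x^0·y^1 ↦ -1·X^0·Y^1·Z^2.
  monomial 1·x^0·y^0 ↦ 1·X^0·Y^0·Z^3.
Collecting: F(X, Y, Z) = X**3 + X**2*Y + 3*X**2*Z - 2*X*Y**2 + 2*X*Y*Z + 3*X*Z**2 + 3*Y**3 + 3*Y**2*Z - Y*Z**2 + Z**3.


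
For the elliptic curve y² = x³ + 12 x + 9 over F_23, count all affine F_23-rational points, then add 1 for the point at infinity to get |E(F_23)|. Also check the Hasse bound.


Affine points = {(0, 3), (0, 20), (2, 8), (2, 15), (3, 7), (3, 16), (4, 11), (4, 12), (9, 8), (9, 15), (10, 5), (10, 18), (11, 0), (12, 8), (12, 15), (13, 4), (13, 19), (14, 0), (18, 10), (18, 13), (19, 9), (19, 14), (21, 0)}; affine count = 23; |E(F_23)| = 24.

Discriminant check: Δ ∝ 4a³ + 27b² = 4·12³ + 27·9² = 4·1728 + 27·81 ≡ 14 (mod 23). Nonzero ⇒ E is nonsingular.
For each x ∈ F_23, compute rhs = x³ + 12·x + 9 mod 23, then count y ∈ F_23 with y² ≡ rhs.
  x = 0: rhs = 9, matching y values: 3, 20 (2 points).
  x = 1: rhs = 22, matching y values: none (0 points).
  x = 2: rhs = 18, matching y values: 8, 15 (2 points).
  x = 3: rhs = 3, matching y values: 7, 16 (2 points).
  x = 4: rhs = 6, matching y values: 11, 12 (2 points).
  x = 5: rhs = 10, matching y values: none (0 points).
  x = 6: rhs = 21, matching y values: none (0 points).
  x = 7: rhs = 22, matching y values: none (0 points).
  x = 8: rhs = 19, matching y values: none (0 points).
  x = 9: rhs = 18, matching y values: 8, 15 (2 points).
  x = 10: rhs = 2, matching y values: 5, 18 (2 points).
  x = 11: rhs = 0, matching y values: 0 (1 points).
  x = 12: rhs = 18, matching y values: 8, 15 (2 points).
  x = 13: rhs = 16, matching y values: 4, 19 (2 points).
  x = 14: rhs = 0, matching y values: 0 (1 points).
  x = 15: rhs = 22, matching y values: none (0 points).
  x = 16: rhs = 19, matching y values: none (0 points).
  x = 17: rhs = 20, matching y values: none (0 points).
  x = 18: rhs = 8, matching y values: 10, 13 (2 points).
  x = 19: rhs = 12, matching y values: 9, 14 (2 points).
  x = 20: rhs = 15, matching y values: none (0 points).
  x = 21: rhs = 0, matching y values: 0 (1 points).
  x = 22: rhs = 19, matching y values: none (0 points).
Total affine count: 23.
Full point count |E(F_23)| = 23 + 1 = 24.
Hasse bound: |24 − (23+1)| = |0| = 0 ≤ 2√23 ≈ 9.5917 ✓.


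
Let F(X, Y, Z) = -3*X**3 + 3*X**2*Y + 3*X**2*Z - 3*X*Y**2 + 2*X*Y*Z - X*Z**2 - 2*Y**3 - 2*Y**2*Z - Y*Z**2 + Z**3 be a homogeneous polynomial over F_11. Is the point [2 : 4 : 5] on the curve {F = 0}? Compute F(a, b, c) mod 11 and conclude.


F(2,4,5) ≡ 8 (mod 11); P is NOT on the curve.

Evaluate F(2, 4, 5) term-by-term (mod 11).
  -3*X**3 ↦ -3·8·1·1 = -24
  3*X**2*Y ↦ 3·4·4·1 = 48
  3*X**2*Z ↦ 3·4·1·5 = 60
  -3*X*Y**2 ↦ -3·2·16·1 = -96
  2*X*Y*Z ↦ 2·2·4·5 = 80
  -X*Z**2 ↦ -1·2·1·25 = -50
  -2*Y**3 ↦ -2·1·64·1 = -128
  -2*Y**2*Z ↦ -2·1·16·5 = -160
  -Y*Z**2 ↦ -1·1·4·25 = -100
  Z**3 ↦ 1·1·1·125 = 125
Sum: F(2, 4, 5) = (-24) + (48) + (60) + (-96) + (80) + (-50) + (-128) + (-160) + (-100) + (125) = -245.
Reducing mod 11: -245 ≡ 8 (mod 11).
Since F(a, b, c) ≡ 8 ≠ 0 (mod 11), P does NOT lie on the curve.


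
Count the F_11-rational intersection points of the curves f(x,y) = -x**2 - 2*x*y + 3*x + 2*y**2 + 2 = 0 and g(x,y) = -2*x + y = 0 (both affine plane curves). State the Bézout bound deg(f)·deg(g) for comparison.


Common zeros: ∅; count = 0; Bézout bound = 2.

deg(f) = 2, deg(g) = 1, so Bézout bound = 2.
Scan x ∈ F_11. For each x, list the y ∈ F_11 with f(x, y) ≡ 0 and those with g(x, y) ≡ 0 (mod 11); the common zeros in that column are the intersection.
  x = 0: f ≡ 0 at y ∈ ∅; g ≡ 0 at y ∈ {0}; common: ∅.
  x = 1: f ≡ 0 at y ∈ {5, 7}; g ≡ 0 at y ∈ {2}; common: ∅.
  x = 2: f ≡ 0 at y ∈ ∅; g ≡ 0 at y ∈ {4}; common: ∅.
  x = 3: f ≡ 0 at y ∈ {5, 9}; g ≡ 0 at y ∈ {6}; common: ∅.
  x = 4: f ≡ 0 at y ∈ {6, 9}; g ≡ 0 at y ∈ {8}; common: ∅.
  x = 5: f ≡ 0 at y ∈ ∅; g ≡ 0 at y ∈ {10}; common: ∅.
  x = 6: f ≡ 0 at y ∈ ∅; g ≡ 0 at y ∈ {1}; common: ∅.
  x = 7: f ≡ 0 at y ∈ ∅; g ≡ 0 at y ∈ {3}; common: ∅.
  x = 8: f ≡ 0 at y ∈ ∅; g ≡ 0 at y ∈ {5}; common: ∅.
  x = 9: f ≡ 0 at y ∈ {3, 6}; g ≡ 0 at y ∈ {7}; common: ∅.
  x = 10: f ≡ 0 at y ∈ {3, 7}; g ≡ 0 at y ∈ {9}; common: ∅.
Collecting: common zeros = ∅, so the count is 0.
Comparison with the Bézout bound: 0 ≤ 2 = deg(f)·deg(g), as expected for curves with no common component (the affine F_11-count falls short of the bound because intersections may lie at infinity, over extension fields, or carry multiplicity).


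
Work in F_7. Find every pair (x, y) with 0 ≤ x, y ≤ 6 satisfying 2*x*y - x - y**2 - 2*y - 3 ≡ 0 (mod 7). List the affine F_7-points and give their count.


Affine F_7-points: {(4, 0), (4, 6), (5, 3), (5, 5), (6, 1), (6, 2)}; count = 6.

For each of the 49 pairs (x, y) ∈ F_7², evaluate f(x, y) mod 7. Record the zeros.
  x = 0: [0↦4, 1↦1, 2↦3, 3↦3, 4↦1, 5↦4, 6↦5]  zeros at y ∈ ∅
  x = 1: [0↦3, 1↦2, 2↦6, 3↦1, 4↦1, 5↦6, 6↦2]  zeros at y ∈ ∅
  x = 2: [0↦2, 1↦3, 2↦2, 3↦6, 4↦1, 5↦1, 6↦6]  zeros at y ∈ ∅
  x = 3: [0↦1, 1↦4, 2↦5, 3↦4, 4↦1, 5↦3, 6↦3]  zeros at y ∈ ∅
  x = 4: [0↦0, 1↦5, 2↦1, 3↦2, 4↦1, 5↦5, 6↦0]  zeros at y ∈ {0, 6}
  x = 5: [0↦6, 1↦6, 2↦4, 3↦0, 4↦1, 5↦0, 6↦4]  zeros at y ∈ {3, 5}
  x = 6: [0↦5, 1↦0, 2↦0, 3↦5, 4↦1, 5↦2, 6↦1]  zeros at y ∈ {1, 2}
Collecting zeros: affine points = {(4, 0), (4, 6), (5, 3), (5, 5), (6, 1), (6, 2)}.
Total count |C(F_7)_aff| = 6.


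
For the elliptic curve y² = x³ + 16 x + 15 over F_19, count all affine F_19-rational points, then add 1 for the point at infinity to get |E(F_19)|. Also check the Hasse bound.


Affine points = {(2, 6), (2, 13), (5, 7), (5, 12), (6, 2), (6, 17), (8, 3), (8, 16), (10, 4), (10, 15), (12, 4), (12, 15), (13, 8), (13, 11), (14, 0), (15, 1), (15, 18), (16, 4), (16, 15), (18, 6), (18, 13)}; affine count = 21; |E(F_19)| = 22.

Discriminant check: Δ ∝ 4a³ + 27b² = 4·16³ + 27·15² = 4·4096 + 27·225 ≡ 1 (mod 19). Nonzero ⇒ E is nonsingular.
For each x ∈ F_19, compute rhs = x³ + 16·x + 15 mod 19, then count y ∈ F_19 with y² ≡ rhs.
  x = 0: rhs = 15, matching y values: none (0 points).
  x = 1: rhs = 13, matching y values: none (0 points).
  x = 2: rhs = 17, matching y values: 6, 13 (2 points).
  x = 3: rhs = 14, matching y values: none (0 points).
  x = 4: rhs = 10, matching y values: none (0 points).
  x = 5: rhs = 11, matching y values: 7, 12 (2 points).
  x = 6: rhs = 4, matching y values: 2, 17 (2 points).
  x = 7: rhs = 14, matching y values: none (0 points).
  x = 8: rhs = 9, matching y values: 3, 16 (2 points).
  x = 9: rhs = 14, matching y values: none (0 points).
  x = 10: rhs = 16, matching y values: 4, 15 (2 points).
  x = 11: rhs = 2, matching y values: none (0 points).
  x = 12: rhs = 16, matching y values: 4, 15 (2 points).
  x = 13: rhs = 7, matching y values: 8, 11 (2 points).
  x = 14: rhs = 0, matching y values: 0 (1 points).
  x = 15: rhs = 1, matching y values: 1, 18 (2 points).
  x = 16: rhs = 16, matching y values: 4, 15 (2 points).
  x = 17: rhs = 13, matching y values: none (0 points).
  x = 18: rhs = 17, matching y values: 6, 13 (2 points).
Total affine count: 21.
Full point count |E(F_19)| = 21 + 1 = 22.
Hasse bound: |22 − (19+1)| = |2| = 2 ≤ 2√19 ≈ 8.7178 ✓.


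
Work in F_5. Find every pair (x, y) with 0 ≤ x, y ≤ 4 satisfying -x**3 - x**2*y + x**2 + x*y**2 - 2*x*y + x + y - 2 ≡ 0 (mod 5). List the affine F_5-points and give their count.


Affine F_5-points: {(0, 2), (2, 2), (2, 4), (3, 4), (4, 1)}; count = 5.

For each of the 25 pairs (x, y) ∈ F_5², evaluate f(x, y) mod 5. Record the zeros.
  x = 0: [0↦3, 1↦4, 2↦0, 3↦1, 4↦2]  zeros at y ∈ {2}
  x = 1: [0↦4, 1↦3, 2↦4, 3↦2, 4↦2]  zeros at y ∈ ∅
  x = 2: [0↦1, 1↦1, 2↦0, 3↦3, 4↦0]  zeros at y ∈ {2, 4}
  x = 3: [0↦3, 1↦2, 2↦2, 3↦3, 4↦0]  zeros at y ∈ {4}
  x = 4: [0↦4, 1↦0, 2↦4, 3↦1, 4↦1]  zeros at y ∈ {1}
Collecting zeros: affine points = {(0, 2), (2, 2), (2, 4), (3, 4), (4, 1)}.
Total count |C(F_5)_aff| = 5.


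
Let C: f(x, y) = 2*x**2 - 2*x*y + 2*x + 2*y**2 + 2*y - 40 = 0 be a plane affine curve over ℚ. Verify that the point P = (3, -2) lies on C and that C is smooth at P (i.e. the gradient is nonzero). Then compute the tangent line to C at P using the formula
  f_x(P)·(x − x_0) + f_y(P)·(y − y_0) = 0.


Tangent line at P: 18*x - 12*y - 78 = 0.

Step 1: f(3, -2) = 0, so P lies on C.
Step 2: partial derivatives
  f_x(x, y) = 4*x - 2*y + 2, f_y(x, y) = -2*x + 4*y + 2.
  f_x(P) = 18, f_y(P) = -12 (gradient nonzero, so P is smooth).
Step 3: tangent line at P: 18·(x − 3) + -12·(y − -2) = 0.
Expanding: 18*x - 12*y - 78 = 0.


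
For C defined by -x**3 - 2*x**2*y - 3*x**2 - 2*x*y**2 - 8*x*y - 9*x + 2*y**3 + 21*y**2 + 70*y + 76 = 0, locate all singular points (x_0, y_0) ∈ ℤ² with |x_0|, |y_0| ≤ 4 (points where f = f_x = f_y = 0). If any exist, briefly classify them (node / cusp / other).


Singular points: {(1, -3)}; classification: cusp.

Compute partial derivatives:
  f_x = -3*x**2 - 4*x*y - 6*x - 2*y**2 - 8*y - 9.
  f_y = -2*x**2 - 4*x*y - 8*x + 6*y**2 + 42*y + 70.
Scan x_0 ∈ {−4, ..., 4}. For each x_0, f_y(x_0, y) is a polynomial in y; find its integer roots y ∈ {−4, ..., 4}, then test f_x and f at those candidates.
  x = -4: f_y(-4, y) = 6*y**2 + 58*y + 70; no integer root y with |y| ≤ 4.
  x = -3: f_y(-3, y) = 6*y**2 + 54*y + 76; no integer root y with |y| ≤ 4.
  x = -2: f_y(-2, y) = 6*y**2 + 50*y + 78; no integer root y with |y| ≤ 4.
  x = -1: f_y(-1, y) = 6*y**2 + 46*y + 76; no integer root y with |y| ≤ 4.
  x = 0: f_y(0, y) = 6*y**2 + 42*y + 70; no integer root y with |y| ≤ 4.
  x = 1: f_y(1, y) = 6*y**2 + 38*y + 60; vanishes at y ∈ {-3}. (1, -3): f_x = 0, f = 0 — SINGULAR.
  x = 2: f_y(2, y) = 6*y**2 + 34*y + 46; no integer root y with |y| ≤ 4.
  x = 3: f_y(3, y) = 6*y**2 + 30*y + 28; no integer root y with |y| ≤ 4.
  x = 4: f_y(4, y) = 6*y**2 + 26*y + 6; no integer root y with |y| ≤ 4.
Only singular point on the grid: (1, -3).
Classify: substitute x = 1 + u, y = -3 + v and expand: f = -u**3 - 2*u**2*v - 2*u*v**2 + 2*v**3 + v**2.
No constant or linear terms (consistent with a singular point). Quadratic part: v**2. Cubic part: -u**3 - 2*u**2*v - 2*u*v**2 + 2*v**3.
The quadratic part v**2 is a perfect square, so there is a single (double) tangent line v = 0, i.e. y = -3. Restricting the cubic part to that line (v = 0) leaves -u**3 ≠ 0, so f is not divisible by v and the branch is v² ≈ u**3 to lowest order — this is a cusp.
Classification: cusp.


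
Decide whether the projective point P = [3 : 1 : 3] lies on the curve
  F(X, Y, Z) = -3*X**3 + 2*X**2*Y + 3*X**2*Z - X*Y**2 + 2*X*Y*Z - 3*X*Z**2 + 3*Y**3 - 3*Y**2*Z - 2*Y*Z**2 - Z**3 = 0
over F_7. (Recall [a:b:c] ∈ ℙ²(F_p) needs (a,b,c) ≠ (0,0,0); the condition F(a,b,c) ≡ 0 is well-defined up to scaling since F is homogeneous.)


F(3,1,3) ≡ 6 (mod 7); P is NOT on the curve.

Evaluate F(3, 1, 3) term-by-term (mod 7).
  -3*X**3 ↦ -3·27·1·1 = -81
  2*X**2*Y ↦ 2·9·1·1 = 18
  3*X**2*Z ↦ 3·9·1·3 = 81
  -X*Y**2 ↦ -1·3·1·1 = -3
  2*X*Y*Z ↦ 2·3·1·3 = 18
  -3*X*Z**2 ↦ -3·3·1·9 = -81
  3*Y**3 ↦ 3·1·1·1 = 3
  -3*Y**2*Z ↦ -3·1·1·3 = -9
  -2*Y*Z**2 ↦ -2·1·1·9 = -18
  -Z**3 ↦ -1·1·1·27 = -27
Sum: F(3, 1, 3) = (-81) + (18) + (81) + (-3) + (18) + (-81) + (3) + (-9) + (-18) + (-27) = -99.
Reducing mod 7: -99 ≡ 6 (mod 7).
Since F(a, b, c) ≡ 6 ≠ 0 (mod 7), P does NOT lie on the curve.


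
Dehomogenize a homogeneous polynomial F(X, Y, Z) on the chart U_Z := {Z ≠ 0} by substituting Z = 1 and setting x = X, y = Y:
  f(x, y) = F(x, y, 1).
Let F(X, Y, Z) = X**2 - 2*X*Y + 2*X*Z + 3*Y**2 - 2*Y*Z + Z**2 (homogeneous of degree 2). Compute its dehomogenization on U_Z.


f(x, y) = x**2 - 2*x*y + 2*x + 3*y**2 - 2*y + 1

On U_Z we set Z = 1. Each monomial c·X^i·Y^j·Z^k in F becomes c·x^i·y^j·1^k = c·x^i·y^j.
Substituting Z = 1: F(X, Y, 1) = x**2 - 2*x*y + 2*x + 3*y**2 - 2*y + 1.
Note: deg(f) ≤ deg(F) = 2; strict inequality happens when F is divisible by Z (lost terms).


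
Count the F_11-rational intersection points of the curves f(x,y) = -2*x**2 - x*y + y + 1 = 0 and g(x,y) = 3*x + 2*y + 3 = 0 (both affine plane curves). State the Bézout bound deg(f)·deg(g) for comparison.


Common zeros: ∅; count = 0; Bézout bound = 2.

deg(f) = 2, deg(g) = 1, so Bézout bound = 2.
Scan x ∈ F_11. For each x, list the y ∈ F_11 with f(x, y) ≡ 0 and those with g(x, y) ≡ 0 (mod 11); the common zeros in that column are the intersection.
  x = 0: f ≡ 0 at y ∈ {10}; g ≡ 0 at y ∈ {4}; common: ∅.
  x = 1: f ≡ 0 at y ∈ ∅; g ≡ 0 at y ∈ {8}; common: ∅.
  x = 2: f ≡ 0 at y ∈ {4}; g ≡ 0 at y ∈ {1}; common: ∅.
  x = 3: f ≡ 0 at y ∈ {8}; g ≡ 0 at y ∈ {5}; common: ∅.
  x = 4: f ≡ 0 at y ∈ {8}; g ≡ 0 at y ∈ {9}; common: ∅.
  x = 5: f ≡ 0 at y ∈ {7}; g ≡ 0 at y ∈ {2}; common: ∅.
  x = 6: f ≡ 0 at y ∈ {10}; g ≡ 0 at y ∈ {6}; common: ∅.
  x = 7: f ≡ 0 at y ∈ {4}; g ≡ 0 at y ∈ {10}; common: ∅.
  x = 8: f ≡ 0 at y ∈ {7}; g ≡ 0 at y ∈ {3}; common: ∅.
  x = 9: f ≡ 0 at y ∈ {6}; g ≡ 0 at y ∈ {7}; common: ∅.
  x = 10: f ≡ 0 at y ∈ {6}; g ≡ 0 at y ∈ {0}; common: ∅.
Collecting: common zeros = ∅, so the count is 0.
Comparison with the Bézout bound: 0 ≤ 2 = deg(f)·deg(g), as expected for curves with no common component (the affine F_11-count falls short of the bound because intersections may lie at infinity, over extension fields, or carry multiplicity).


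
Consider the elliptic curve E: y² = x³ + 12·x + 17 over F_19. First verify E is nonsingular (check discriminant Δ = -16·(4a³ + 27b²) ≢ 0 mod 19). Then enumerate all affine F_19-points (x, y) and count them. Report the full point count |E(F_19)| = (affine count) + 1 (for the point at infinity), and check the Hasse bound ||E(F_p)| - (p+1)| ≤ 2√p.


Affine points = {(0, 6), (0, 13), (1, 7), (1, 12), (2, 7), (2, 12), (3, 2), (3, 17), (6, 1), (6, 18), (7, 8), (7, 11), (8, 6), (8, 13), (10, 4), (10, 15), (11, 6), (11, 13), (15, 0), (16, 7), (16, 12), (17, 2), (17, 17), (18, 2), (18, 17)}; affine count = 25; |E(F_19)| = 26.

Discriminant check: Δ ∝ 4a³ + 27b² = 4·12³ + 27·17² = 4·1728 + 27·289 ≡ 9 (mod 19). Nonzero ⇒ E is nonsingular.
For each x ∈ F_19, compute rhs = x³ + 12·x + 17 mod 19, then count y ∈ F_19 with y² ≡ rhs.
  x = 0: rhs = 17, matching y values: 6, 13 (2 points).
  x = 1: rhs = 11, matching y values: 7, 12 (2 points).
  x = 2: rhs = 11, matching y values: 7, 12 (2 points).
  x = 3: rhs = 4, matching y values: 2, 17 (2 points).
  x = 4: rhs = 15, matching y values: none (0 points).
  x = 5: rhs = 12, matching y values: none (0 points).
  x = 6: rhs = 1, matching y values: 1, 18 (2 points).
  x = 7: rhs = 7, matching y values: 8, 11 (2 points).
  x = 8: rhs = 17, matching y values: 6, 13 (2 points).
  x = 9: rhs = 18, matching y values: none (0 points).
  x = 10: rhs = 16, matching y values: 4, 15 (2 points).
  x = 11: rhs = 17, matching y values: 6, 13 (2 points).
  x = 12: rhs = 8, matching y values: none (0 points).
  x = 13: rhs = 14, matching y values: none (0 points).
  x = 14: rhs = 3, matching y values: none (0 points).
  x = 15: rhs = 0, matching y values: 0 (1 points).
  x = 16: rhs = 11, matching y values: 7, 12 (2 points).
  x = 17: rhs = 4, matching y values: 2, 17 (2 points).
  x = 18: rhs = 4, matching y values: 2, 17 (2 points).
Total affine count: 25.
Full point count |E(F_19)| = 25 + 1 = 26.
Hasse bound: |26 − (19+1)| = |6| = 6 ≤ 2√19 ≈ 8.7178 ✓.


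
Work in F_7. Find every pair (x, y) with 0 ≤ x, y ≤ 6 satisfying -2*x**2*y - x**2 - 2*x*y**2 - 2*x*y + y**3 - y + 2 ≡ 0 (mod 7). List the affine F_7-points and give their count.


Affine F_7-points: {(2, 5), (3, 0), (4, 0), (4, 3), (4, 5)}; count = 5.

For each of the 49 pairs (x, y) ∈ F_7², evaluate f(x, y) mod 7. Record the zeros.
  x = 0: [0↦2, 1↦2, 2↦1, 3↦5, 4↦6, 5↦3, 6↦2]  zeros at y ∈ ∅
  x = 1: [0↦1, 1↦2, 2↦5, 3↦2, 4↦6, 5↦2, 6↦3]  zeros at y ∈ ∅
  x = 2: [0↦5, 1↦3, 2↦6, 3↦6, 4↦2, 5↦0, 6↦6]  zeros at y ∈ {5}
  x = 3: [0↦0, 1↦5, 2↦4, 3↦3, 4↦1, 5↦4, 6↦4]  zeros at y ∈ {0}
  x = 4: [0↦0, 1↦1, 2↦6, 3↦0, 4↦3, 5↦0, 6↦4]  zeros at y ∈ {0, 3, 5}
  x = 5: [0↦5, 1↦5, 2↦5, 3↦4, 4↦1, 5↦2, 6↦6]  zeros at y ∈ ∅
  x = 6: [0↦1, 1↦3, 2↦1, 3↦1, 4↦2, 5↦3, 6↦3]  zeros at y ∈ ∅
Collecting zeros: affine points = {(2, 5), (3, 0), (4, 0), (4, 3), (4, 5)}.
Total count |C(F_7)_aff| = 5.


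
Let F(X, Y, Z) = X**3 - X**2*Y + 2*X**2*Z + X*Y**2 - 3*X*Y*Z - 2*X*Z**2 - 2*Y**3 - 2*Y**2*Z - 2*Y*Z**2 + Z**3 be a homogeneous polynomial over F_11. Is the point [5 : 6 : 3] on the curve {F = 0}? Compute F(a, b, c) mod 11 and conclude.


F(5,6,3) ≡ 8 (mod 11); P is NOT on the curve.

Evaluate F(5, 6, 3) term-by-term (mod 11).
  X**3 ↦ 1·125·1·1 = 125
  -X**2*Y ↦ -1·25·6·1 = -150
  2*X**2*Z ↦ 2·25·1·3 = 150
  X*Y**2 ↦ 1·5·36·1 = 180
  -3*X*Y*Z ↦ -3·5·6·3 = -270
  -2*X*Z**2 ↦ -2·5·1·9 = -90
  -2*Y**3 ↦ -2·1·216·1 = -432
  -2*Y**2*Z ↦ -2·1·36·3 = -216
  -2*Y*Z**2 ↦ -2·1·6·9 = -108
  Z**3 ↦ 1·1·1·27 = 27
Sum: F(5, 6, 3) = (125) + (-150) + (150) + (180) + (-270) + (-90) + (-432) + (-216) + (-108) + (27) = -784.
Reducing mod 11: -784 ≡ 8 (mod 11).
Since F(a, b, c) ≡ 8 ≠ 0 (mod 11), P does NOT lie on the curve.


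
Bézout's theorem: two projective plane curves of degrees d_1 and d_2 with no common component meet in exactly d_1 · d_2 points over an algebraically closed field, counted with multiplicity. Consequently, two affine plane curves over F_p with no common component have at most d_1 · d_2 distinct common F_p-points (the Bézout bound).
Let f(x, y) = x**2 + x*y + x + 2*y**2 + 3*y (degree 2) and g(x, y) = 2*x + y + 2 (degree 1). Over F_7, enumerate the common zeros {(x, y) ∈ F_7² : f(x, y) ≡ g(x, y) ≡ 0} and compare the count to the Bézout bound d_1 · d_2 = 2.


Common zeros: {(6, 0)}; count = 1; Bézout bound = 2.

deg(f) = 2, deg(g) = 1, so Bézout bound = 2.
Scan x ∈ F_7. For each x, list the y ∈ F_7 with f(x, y) ≡ 0 and those with g(x, y) ≡ 0 (mod 7); the common zeros in that column are the intersection.
  x = 0: f ≡ 0 at y ∈ {0, 2}; g ≡ 0 at y ∈ {5}; common: ∅.
  x = 1: f ≡ 0 at y ∈ {6}; g ≡ 0 at y ∈ {3}; common: ∅.
  x = 2: f ≡ 0 at y ∈ ∅; g ≡ 0 at y ∈ {1}; common: ∅.
  x = 3: f ≡ 0 at y ∈ ∅; g ≡ 0 at y ∈ {6}; common: ∅.
  x = 4: f ≡ 0 at y ∈ {2, 5}; g ≡ 0 at y ∈ {4}; common: ∅.
  x = 5: f ≡ 0 at y ∈ ∅; g ≡ 0 at y ∈ {2}; common: ∅.
  x = 6: f ≡ 0 at y ∈ {0, 6}; g ≡ 0 at y ∈ {0}; common: {0}.
Collecting: common zeros = {(6, 0)}, so the count is 1.
Comparison with the Bézout bound: 1 ≤ 2 = deg(f)·deg(g), as expected for curves with no common component (the affine F_7-count falls short of the bound because intersections may lie at infinity, over extension fields, or carry multiplicity).


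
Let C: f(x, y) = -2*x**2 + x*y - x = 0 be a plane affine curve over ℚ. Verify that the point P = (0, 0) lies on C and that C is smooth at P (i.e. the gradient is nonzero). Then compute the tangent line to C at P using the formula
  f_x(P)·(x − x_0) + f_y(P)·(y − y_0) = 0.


Tangent line at P: -x = 0.

Step 1: f(0, 0) = 0, so P lies on C.
Step 2: partial derivatives
  f_x(x, y) = -4*x + y - 1, f_y(x, y) = x.
  f_x(P) = -1, f_y(P) = 0 (gradient nonzero, so P is smooth).
Step 3: tangent line at P: -1·(x − 0) + 0·(y − 0) = 0.
Expanding: -x = 0.


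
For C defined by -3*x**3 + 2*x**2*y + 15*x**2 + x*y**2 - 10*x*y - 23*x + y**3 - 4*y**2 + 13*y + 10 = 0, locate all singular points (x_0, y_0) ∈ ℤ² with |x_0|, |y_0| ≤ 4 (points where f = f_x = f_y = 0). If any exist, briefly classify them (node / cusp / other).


Singular points: {(2, 1)}; classification: node.

Compute partial derivatives:
  f_x = -9*x**2 + 4*x*y + 30*x + y**2 - 10*y - 23.
  f_y = 2*x**2 + 2*x*y - 10*x + 3*y**2 - 8*y + 13.
Scan x_0 ∈ {−4, ..., 4}. For each x_0, f_y(x_0, y) is a polynomial in y; find its integer roots y ∈ {−4, ..., 4}, then test f_x and f at those candidates.
  x = -4: f_y(-4, y) = 3*y**2 - 16*y + 85; no integer root y with |y| ≤ 4.
  x = -3: f_y(-3, y) = 3*y**2 - 14*y + 61; no integer root y with |y| ≤ 4.
  x = -2: f_y(-2, y) = 3*y**2 - 12*y + 41; no integer root y with |y| ≤ 4.
  x = -1: f_y(-1, y) = 3*y**2 - 10*y + 25; no integer root y with |y| ≤ 4.
  x = 0: f_y(0, y) = 3*y**2 - 8*y + 13; no integer root y with |y| ≤ 4.
  x = 1: f_y(1, y) = 3*y**2 - 6*y + 5; no integer root y with |y| ≤ 4.
  x = 2: f_y(2, y) = 3*y**2 - 4*y + 1; vanishes at y ∈ {1}. (2, 1): f_x = 0, f = 0 — SINGULAR.
  x = 3: f_y(3, y) = 3*y**2 - 2*y + 1; no integer root y with |y| ≤ 4.
  x = 4: f_y(4, y) = 3*y**2 + 5; no integer root y with |y| ≤ 4.
Only singular point on the grid: (2, 1).
Classify: substitute x = 2 + u, y = 1 + v and expand: f = -3*u**3 + 2*u**2*v - u**2 + u*v**2 + v**3 + v**2.
No constant or linear terms (consistent with a singular point). Quadratic part: -u**2 + v**2. Cubic part: -3*u**3 + 2*u**2*v + u*v**2 + v**3.
The quadratic part v**2 - u**2 = (v − u)(v + u) splits into two distinct linear factors, so there are two distinct tangent lines y − 1 = ±(x − 2) — this is a node (ordinary double point).
Classification: node.


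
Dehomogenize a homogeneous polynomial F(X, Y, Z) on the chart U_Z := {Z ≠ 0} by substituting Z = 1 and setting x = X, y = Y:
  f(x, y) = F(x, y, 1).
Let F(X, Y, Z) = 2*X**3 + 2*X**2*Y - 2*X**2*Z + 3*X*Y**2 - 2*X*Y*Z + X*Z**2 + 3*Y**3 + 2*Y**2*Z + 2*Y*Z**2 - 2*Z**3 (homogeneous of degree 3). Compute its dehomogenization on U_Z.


f(x, y) = 2*x**3 + 2*x**2*y - 2*x**2 + 3*x*y**2 - 2*x*y + x + 3*y**3 + 2*y**2 + 2*y - 2

On U_Z we set Z = 1. Each monomial c·X^i·Y^j·Z^k in F becomes c·x^i·y^j·1^k = c·x^i·y^j.
Substituting Z = 1: F(X, Y, 1) = 2*x**3 + 2*x**2*y - 2*x**2 + 3*x*y**2 - 2*x*y + x + 3*y**3 + 2*y**2 + 2*y - 2.
Note: deg(f) ≤ deg(F) = 3; strict inequality happens when F is divisible by Z (lost terms).


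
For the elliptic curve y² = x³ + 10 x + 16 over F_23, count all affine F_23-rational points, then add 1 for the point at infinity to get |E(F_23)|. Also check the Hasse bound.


Affine points = {(0, 4), (0, 19), (1, 2), (1, 21), (3, 2), (3, 21), (6, 4), (6, 19), (10, 9), (10, 14), (11, 10), (11, 13), (12, 1), (12, 22), (14, 5), (14, 18), (17, 4), (17, 19), (18, 5), (18, 18), (19, 2), (19, 21)}; affine count = 22; |E(F_23)| = 23.

Discriminant check: Δ ∝ 4a³ + 27b² = 4·10³ + 27·16² = 4·1000 + 27·256 ≡ 10 (mod 23). Nonzero ⇒ E is nonsingular.
For each x ∈ F_23, compute rhs = x³ + 10·x + 16 mod 23, then count y ∈ F_23 with y² ≡ rhs.
  x = 0: rhs = 16, matching y values: 4, 19 (2 points).
  x = 1: rhs = 4, matching y values: 2, 21 (2 points).
  x = 2: rhs = 21, matching y values: none (0 points).
  x = 3: rhs = 4, matching y values: 2, 21 (2 points).
  x = 4: rhs = 5, matching y values: none (0 points).
  x = 5: rhs = 7, matching y values: none (0 points).
  x = 6: rhs = 16, matching y values: 4, 19 (2 points).
  x = 7: rhs = 15, matching y values: none (0 points).
  x = 8: rhs = 10, matching y values: none (0 points).
  x = 9: rhs = 7, matching y values: none (0 points).
  x = 10: rhs = 12, matching y values: 9, 14 (2 points).
  x = 11: rhs = 8, matching y values: 10, 13 (2 points).
  x = 12: rhs = 1, matching y values: 1, 22 (2 points).
  x = 13: rhs = 20, matching y values: none (0 points).
  x = 14: rhs = 2, matching y values: 5, 18 (2 points).
  x = 15: rhs = 22, matching y values: none (0 points).
  x = 16: rhs = 17, matching y values: none (0 points).
  x = 17: rhs = 16, matching y values: 4, 19 (2 points).
  x = 18: rhs = 2, matching y values: 5, 18 (2 points).
  x = 19: rhs = 4, matching y values: 2, 21 (2 points).
  x = 20: rhs = 5, matching y values: none (0 points).
  x = 21: rhs = 11, matching y values: none (0 points).
  x = 22: rhs = 5, matching y values: none (0 points).
Total affine count: 22.
Full point count |E(F_23)| = 22 + 1 = 23.
Hasse bound: |23 − (23+1)| = |-1| = 1 ≤ 2√23 ≈ 9.5917 ✓.


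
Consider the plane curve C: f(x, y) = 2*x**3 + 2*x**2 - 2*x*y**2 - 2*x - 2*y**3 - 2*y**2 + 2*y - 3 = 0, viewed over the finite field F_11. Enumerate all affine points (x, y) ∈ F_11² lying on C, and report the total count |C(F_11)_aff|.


Affine F_11-points: {(0, 6), (1, 5), (1, 7), (1, 8), (2, 1), (2, 8), (2, 10), (3, 1), (3, 7), (3, 10), (4, 3), (4, 5), (4, 9), (5, 1), (5, 5), (5, 10), (6, 7), (7, 8), (7, 9), (8, 0), (9, 2), (10, 4), (10, 9)}; count = 23.

For each of the 121 pairs (x, y) ∈ F_11², evaluate f(x, y) mod 11. Record the zeros.
  x = 0: [0↦8, 1↦6, 2↦10, 3↦8, 4↦10, 5↦4, 6↦0, 7↦8, 8↦5, 9↦1, 10↦6]  zeros at y ∈ {6}
  x = 1: [0↦10, 1↦6, 2↦4, 3↦3, 4↦2, 5↦0, 6↦7, 7↦0, 8↦0, 9↦6, 10↦6]  zeros at y ∈ {5, 7, 8}
  x = 2: [0↦6, 1↦0, 2↦3, 3↦3, 4↦10, 5↦1, 6↦8, 7↦8, 8↦0, 9↦5, 10↦0]  zeros at y ∈ {1, 8, 10}
  x = 3: [0↦8, 1↦0, 2↦8, 3↦9, 4↦2, 5↦8, 6↦4, 7↦0, 8↦6, 9↦10, 10↦0]  zeros at y ∈ {1, 7, 10}
  x = 4: [0↦6, 1↦7, 2↦9, 3↦0, 4↦1, 5↦0, 6↦7, 7↦10, 8↦8, 9↦0, 10↦7]  zeros at y ∈ {3, 5, 9}
  x = 5: [0↦1, 1↦0, 2↦7, 3↦10, 4↦8, 5↦0, 6↦7, 7↦6, 8↦7, 9↦9, 10↦0]  zeros at y ∈ {1, 5, 10}
  x = 6: [0↦5, 1↦2, 2↦3, 3↦7, 4↦2, 5↦9, 6↦5, 7↦0, 8↦4, 9↦5, 10↦2]  zeros at y ∈ {7}
  x = 7: [0↦8, 1↦3, 2↦9, 3↦3, 4↦6, 5↦6, 6↦2, 7↦4, 8↦0, 9↦0, 10↦3]  zeros at y ∈ {8, 9}
  x = 8: [0↦0, 1↦4, 2↦4, 3↦10, 4↦10, 5↦3, 6↦10, 7↦8, 8↦7, 9↦6, 10↦4]  zeros at y ∈ {0}
  x = 9: [0↦4, 1↦6, 2↦0, 3↦7, 4↦4, 5↦1, 6↦8, 7↦2, 8↦4, 9↦2, 10↦6]  zeros at y ∈ {2}
  x = 10: [0↦10, 1↦10, 2↦9, 3↦6, 4↦0, 5↦1, 6↦8, 7↦9, 8↦3, 9↦0, 10↦10]  zeros at y ∈ {4, 9}
Collecting zeros: affine points = {(0, 6), (1, 5), (1, 7), (1, 8), (2, 1), (2, 8), (2, 10), (3, 1), (3, 7), (3, 10), (4, 3), (4, 5), (4, 9), (5, 1), (5, 5), (5, 10), (6, 7), (7, 8), (7, 9), (8, 0), (9, 2), (10, 4), (10, 9)}.
Total count |C(F_11)_aff| = 23.


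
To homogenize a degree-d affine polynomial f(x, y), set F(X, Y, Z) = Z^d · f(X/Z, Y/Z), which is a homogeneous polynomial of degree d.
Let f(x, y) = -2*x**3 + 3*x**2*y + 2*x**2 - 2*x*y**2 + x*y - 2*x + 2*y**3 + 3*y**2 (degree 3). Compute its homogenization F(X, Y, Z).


F(X, Y, Z) = -2*X**3 + 3*X**2*Y + 2*X**2*Z - 2*X*Y**2 + X*Y*Z - 2*X*Z**2 + 2*Y**3 + 3*Y**2*Z

deg(f) = 3.
Substitute x = X/Z, y = Y/Z into f, then multiply by Z^3.
  monomial -2·x^3·y^0 ↦ -2·X^3·Y^0·Z^0.
  monomial 3·x^2·y^1 ↦ 3·X^2·Y^1·Z^0.
  monomial 2·x^2·y^0 ↦ 2·X^2·Y^0·Z^1.
  monomial -2·x^1·y^2 ↦ -2·X^1·Y^2·Z^0.
  monomial 1·x^1·y^1 ↦ 1·X^1·Y^1·Z^1.
  monomial -2·x^1·y^0 ↦ -2·X^1·Y^0·Z^2.
  monomial 2·x^0·y^3 ↦ 2·X^0·Y^3·Z^0.
  monomial 3·x^0·y^2 ↦ 3·X^0·Y^2·Z^1.
Collecting: F(X, Y, Z) = -2*X**3 + 3*X**2*Y + 2*X**2*Z - 2*X*Y**2 + X*Y*Z - 2*X*Z**2 + 2*Y**3 + 3*Y**2*Z.


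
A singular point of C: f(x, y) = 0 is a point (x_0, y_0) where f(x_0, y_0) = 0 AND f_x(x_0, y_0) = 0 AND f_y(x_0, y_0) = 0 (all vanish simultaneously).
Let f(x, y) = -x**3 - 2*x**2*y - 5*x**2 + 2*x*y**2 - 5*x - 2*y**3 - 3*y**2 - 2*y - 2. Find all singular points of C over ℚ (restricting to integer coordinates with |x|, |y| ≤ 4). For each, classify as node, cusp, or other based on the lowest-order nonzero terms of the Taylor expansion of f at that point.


Singular points: {(-1, -1)}; classification: cusp.

Compute partial derivatives:
  f_x = -3*x**2 - 4*x*y - 10*x + 2*y**2 - 5.
  f_y = -2*x**2 + 4*x*y - 6*y**2 - 6*y - 2.
Scan x_0 ∈ {−4, ..., 4}. For each x_0, f_y(x_0, y) is a polynomial in y; find its integer roots y ∈ {−4, ..., 4}, then test f_x and f at those candidates.
  x = -4: f_y(-4, y) = -6*y**2 - 22*y - 34; no integer root y with |y| ≤ 4.
  x = -3: f_y(-3, y) = -6*y**2 - 18*y - 20; no integer root y with |y| ≤ 4.
  x = -2: f_y(-2, y) = -6*y**2 - 14*y - 10; no integer root y with |y| ≤ 4.
  x = -1: f_y(-1, y) = -6*y**2 - 10*y - 4; vanishes at y ∈ {-1}. (-1, -1): f_x = 0, f = 0 — SINGULAR.
  x = 0: f_y(0, y) = -6*y**2 - 6*y - 2; no integer root y with |y| ≤ 4.
  x = 1: f_y(1, y) = -6*y**2 - 2*y - 4; no integer root y with |y| ≤ 4.
  x = 2: f_y(2, y) = -6*y**2 + 2*y - 10; no integer root y with |y| ≤ 4.
  x = 3: f_y(3, y) = -6*y**2 + 6*y - 20; no integer root y with |y| ≤ 4.
  x = 4: f_y(4, y) = -6*y**2 + 10*y - 34; no integer root y with |y| ≤ 4.
Only singular point on the grid: (-1, -1).
Classify: substitute x = -1 + u, y = -1 + v and expand: f = -u**3 - 2*u**2*v + 2*u*v**2 - 2*v**3 + v**2.
No constant or linear terms (consistent with a singular point). Quadratic part: v**2. Cubic part: -u**3 - 2*u**2*v + 2*u*v**2 - 2*v**3.
The quadratic part v**2 is a perfect square, so there is a single (double) tangent line v = 0, i.e. y = -1. Restricting the cubic part to that line (v = 0) leaves -u**3 ≠ 0, so f is not divisible by v and the branch is v² ≈ u**3 to lowest order — this is a cusp.
Classification: cusp.


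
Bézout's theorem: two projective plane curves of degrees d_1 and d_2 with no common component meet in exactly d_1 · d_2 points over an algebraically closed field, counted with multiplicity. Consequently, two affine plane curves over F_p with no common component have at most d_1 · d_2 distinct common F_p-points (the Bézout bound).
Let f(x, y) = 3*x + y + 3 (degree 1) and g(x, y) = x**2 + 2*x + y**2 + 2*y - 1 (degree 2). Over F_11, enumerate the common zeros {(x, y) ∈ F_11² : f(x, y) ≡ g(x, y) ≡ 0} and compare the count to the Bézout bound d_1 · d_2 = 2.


Common zeros: ∅; count = 0; Bézout bound = 2.

deg(f) = 1, deg(g) = 2, so Bézout bound = 2.
Scan x ∈ F_11. For each x, list the y ∈ F_11 with f(x, y) ≡ 0 and those with g(x, y) ≡ 0 (mod 11); the common zeros in that column are the intersection.
  x = 0: f ≡ 0 at y ∈ {8}; g ≡ 0 at y ∈ ∅; common: ∅.
  x = 1: f ≡ 0 at y ∈ {5}; g ≡ 0 at y ∈ ∅; common: ∅.
  x = 2: f ≡ 0 at y ∈ {2}; g ≡ 0 at y ∈ {3, 6}; common: ∅.
  x = 3: f ≡ 0 at y ∈ {10}; g ≡ 0 at y ∈ {2, 7}; common: ∅.
  x = 4: f ≡ 0 at y ∈ {7}; g ≡ 0 at y ∈ {10}; common: ∅.
  x = 5: f ≡ 0 at y ∈ {4}; g ≡ 0 at y ∈ {10}; common: ∅.
  x = 6: f ≡ 0 at y ∈ {1}; g ≡ 0 at y ∈ {2, 7}; common: ∅.
  x = 7: f ≡ 0 at y ∈ {9}; g ≡ 0 at y ∈ {3, 6}; common: ∅.
  x = 8: f ≡ 0 at y ∈ {6}; g ≡ 0 at y ∈ ∅; common: ∅.
  x = 9: f ≡ 0 at y ∈ {3}; g ≡ 0 at y ∈ ∅; common: ∅.
  x = 10: f ≡ 0 at y ∈ {0}; g ≡ 0 at y ∈ {4, 5}; common: ∅.
Collecting: common zeros = ∅, so the count is 0.
Comparison with the Bézout bound: 0 ≤ 2 = deg(f)·deg(g), as expected for curves with no common component (the affine F_11-count falls short of the bound because intersections may lie at infinity, over extension fields, or carry multiplicity).


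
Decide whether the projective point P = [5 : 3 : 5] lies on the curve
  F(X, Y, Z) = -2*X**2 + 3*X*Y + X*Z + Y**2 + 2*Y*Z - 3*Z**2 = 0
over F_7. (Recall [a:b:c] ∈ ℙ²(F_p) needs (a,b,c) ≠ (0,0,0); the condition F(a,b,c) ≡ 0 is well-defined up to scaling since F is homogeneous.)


F(5,3,5) ≡ 5 (mod 7); P is NOT on the curve.

Evaluate F(5, 3, 5) term-by-term (mod 7).
  -2*X**2 ↦ -2·25·1·1 = -50
  3*X*Y ↦ 3·5·3·1 = 45
  X*Z ↦ 1·5·1·5 = 25
  Y**2 ↦ 1·1·9·1 = 9
  2*Y*Z ↦ 2·1·3·5 = 30
  -3*Z**2 ↦ -3·1·1·25 = -75
Sum: F(5, 3, 5) = (-50) + (45) + (25) + (9) + (30) + (-75) = -16.
Reducing mod 7: -16 ≡ 5 (mod 7).
Since F(a, b, c) ≡ 5 ≠ 0 (mod 7), P does NOT lie on the curve.


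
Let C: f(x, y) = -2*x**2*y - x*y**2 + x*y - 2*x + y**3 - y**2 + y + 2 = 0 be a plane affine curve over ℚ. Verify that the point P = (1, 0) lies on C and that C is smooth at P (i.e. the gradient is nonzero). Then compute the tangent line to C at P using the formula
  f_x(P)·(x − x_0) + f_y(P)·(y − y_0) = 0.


Tangent line at P: 2 - 2*x = 0.

Step 1: f(1, 0) = 0, so P lies on C.
Step 2: partial derivatives
  f_x(x, y) = -4*x*y - y**2 + y - 2, f_y(x, y) = -2*x**2 - 2*x*y + x + 3*y**2 - 2*y + 1.
  f_x(P) = -2, f_y(P) = 0 (gradient nonzero, so P is smooth).
Step 3: tangent line at P: -2·(x − 1) + 0·(y − 0) = 0.
Expanding: 2 - 2*x = 0.


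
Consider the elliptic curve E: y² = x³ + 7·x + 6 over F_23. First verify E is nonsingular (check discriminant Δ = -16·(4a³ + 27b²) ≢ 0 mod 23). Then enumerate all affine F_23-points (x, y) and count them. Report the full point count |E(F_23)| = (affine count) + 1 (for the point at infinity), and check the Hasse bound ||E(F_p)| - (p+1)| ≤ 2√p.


Affine points = {(0, 11), (0, 12), (3, 10), (3, 13), (4, 11), (4, 12), (9, 4), (9, 19), (10, 8), (10, 15), (12, 1), (12, 22), (15, 6), (15, 17), (17, 1), (17, 22), (19, 11), (19, 12), (20, 2), (20, 21)}; affine count = 20; |E(F_23)| = 21.

Discriminant check: Δ ∝ 4a³ + 27b² = 4·7³ + 27·6² = 4·343 + 27·36 ≡ 21 (mod 23). Nonzero ⇒ E is nonsingular.
For each x ∈ F_23, compute rhs = x³ + 7·x + 6 mod 23, then count y ∈ F_23 with y² ≡ rhs.
  x = 0: rhs = 6, matching y values: 11, 12 (2 points).
  x = 1: rhs = 14, matching y values: none (0 points).
  x = 2: rhs = 5, matching y values: none (0 points).
  x = 3: rhs = 8, matching y values: 10, 13 (2 points).
  x = 4: rhs = 6, matching y values: 11, 12 (2 points).
  x = 5: rhs = 5, matching y values: none (0 points).
  x = 6: rhs = 11, matching y values: none (0 points).
  x = 7: rhs = 7, matching y values: none (0 points).
  x = 8: rhs = 22, matching y values: none (0 points).
  x = 9: rhs = 16, matching y values: 4, 19 (2 points).
  x = 10: rhs = 18, matching y values: 8, 15 (2 points).
  x = 11: rhs = 11, matching y values: none (0 points).
  x = 12: rhs = 1, matching y values: 1, 22 (2 points).
  x = 13: rhs = 17, matching y values: none (0 points).
  x = 14: rhs = 19, matching y values: none (0 points).
  x = 15: rhs = 13, matching y values: 6, 17 (2 points).
  x = 16: rhs = 5, matching y values: none (0 points).
  x = 17: rhs = 1, matching y values: 1, 22 (2 points).
  x = 18: rhs = 7, matching y values: none (0 points).
  x = 19: rhs = 6, matching y values: 11, 12 (2 points).
  x = 20: rhs = 4, matching y values: 2, 21 (2 points).
  x = 21: rhs = 7, matching y values: none (0 points).
  x = 22: rhs = 21, matching y values: none (0 points).
Total affine count: 20.
Full point count |E(F_23)| = 20 + 1 = 21.
Hasse bound: |21 − (23+1)| = |-3| = 3 ≤ 2√23 ≈ 9.5917 ✓.
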